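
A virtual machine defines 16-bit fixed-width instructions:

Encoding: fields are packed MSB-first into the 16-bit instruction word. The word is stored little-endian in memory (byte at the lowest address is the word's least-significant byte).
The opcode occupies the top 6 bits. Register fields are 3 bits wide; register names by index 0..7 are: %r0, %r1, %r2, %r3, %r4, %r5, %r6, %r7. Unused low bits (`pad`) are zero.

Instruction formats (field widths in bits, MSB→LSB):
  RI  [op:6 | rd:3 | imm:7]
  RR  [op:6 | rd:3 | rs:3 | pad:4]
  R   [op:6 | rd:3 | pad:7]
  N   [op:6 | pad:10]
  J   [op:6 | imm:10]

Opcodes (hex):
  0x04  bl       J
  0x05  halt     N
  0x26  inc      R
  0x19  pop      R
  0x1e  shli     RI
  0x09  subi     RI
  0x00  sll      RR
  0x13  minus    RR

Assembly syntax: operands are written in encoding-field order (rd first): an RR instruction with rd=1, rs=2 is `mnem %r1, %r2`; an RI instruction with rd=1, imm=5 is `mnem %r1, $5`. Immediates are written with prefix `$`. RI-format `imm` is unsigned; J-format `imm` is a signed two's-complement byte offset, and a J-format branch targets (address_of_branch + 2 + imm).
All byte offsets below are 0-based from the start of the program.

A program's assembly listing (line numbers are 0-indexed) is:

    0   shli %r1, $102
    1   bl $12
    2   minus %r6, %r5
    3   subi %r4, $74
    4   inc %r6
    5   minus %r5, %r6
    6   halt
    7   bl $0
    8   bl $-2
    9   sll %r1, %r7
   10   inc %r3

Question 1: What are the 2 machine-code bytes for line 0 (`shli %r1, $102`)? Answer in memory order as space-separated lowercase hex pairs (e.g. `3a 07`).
0. shli fields op=0x1e:6|rd=1:3|imm=102:7 → word 78e6h → e6 78

e6 78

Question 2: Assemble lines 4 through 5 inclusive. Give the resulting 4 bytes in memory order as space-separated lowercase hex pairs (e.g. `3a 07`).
00 9b e0 4e

4. inc fields op=0x26:6|rd=6:3|pad=0:7 → word 9b00h → 00 9b
5. minus fields op=0x13:6|rd=5:3|rs=6:3|pad=0:4 → word 4ee0h → e0 4e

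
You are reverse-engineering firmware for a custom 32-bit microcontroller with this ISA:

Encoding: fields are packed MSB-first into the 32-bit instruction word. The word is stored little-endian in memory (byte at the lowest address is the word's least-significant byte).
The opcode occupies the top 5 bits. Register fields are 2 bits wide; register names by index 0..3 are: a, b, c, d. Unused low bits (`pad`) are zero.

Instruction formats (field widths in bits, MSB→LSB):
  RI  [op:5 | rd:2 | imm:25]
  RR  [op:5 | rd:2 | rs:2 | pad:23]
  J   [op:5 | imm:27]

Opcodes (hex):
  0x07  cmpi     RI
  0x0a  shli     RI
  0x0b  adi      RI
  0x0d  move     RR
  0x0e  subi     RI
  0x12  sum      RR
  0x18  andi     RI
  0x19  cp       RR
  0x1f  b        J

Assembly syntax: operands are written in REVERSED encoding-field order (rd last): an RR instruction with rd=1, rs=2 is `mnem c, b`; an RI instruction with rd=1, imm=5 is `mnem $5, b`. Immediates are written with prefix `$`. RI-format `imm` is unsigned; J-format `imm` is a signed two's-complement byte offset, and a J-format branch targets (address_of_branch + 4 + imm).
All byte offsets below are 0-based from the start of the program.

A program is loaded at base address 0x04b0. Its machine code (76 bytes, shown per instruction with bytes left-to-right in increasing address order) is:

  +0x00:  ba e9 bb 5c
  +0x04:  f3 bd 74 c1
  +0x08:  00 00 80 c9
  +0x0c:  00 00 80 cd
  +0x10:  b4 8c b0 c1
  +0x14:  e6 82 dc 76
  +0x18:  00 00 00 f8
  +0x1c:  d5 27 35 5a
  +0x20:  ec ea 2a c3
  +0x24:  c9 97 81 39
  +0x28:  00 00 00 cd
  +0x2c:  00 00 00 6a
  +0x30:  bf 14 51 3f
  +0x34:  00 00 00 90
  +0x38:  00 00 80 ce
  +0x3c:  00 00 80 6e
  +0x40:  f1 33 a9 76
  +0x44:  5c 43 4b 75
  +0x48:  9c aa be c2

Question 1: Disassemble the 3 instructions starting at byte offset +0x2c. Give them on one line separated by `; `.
move a, b; cmpi $22090943, d; sum a, a

[2c] 00 00 00 6a → 0x6a000000
  top 5b → 0xd → move [RR]
  rd@[26:25]=0x1 ⇒ b
  rs@[24:23]=0x0 ⇒ a
[30] bf 14 51 3f → 0x3f5114bf
  top 5b → 0x7 → cmpi [RI]
  rd@[26:25]=0x3 ⇒ d
  imm@[24:0]=0x15114bf ⇒ $22090943
[34] 00 00 00 90 → 0x90000000
  top 5b → 0x12 → sum [RR]
  rd@[26:25]=0x0 ⇒ a
  rs@[24:23]=0x0 ⇒ a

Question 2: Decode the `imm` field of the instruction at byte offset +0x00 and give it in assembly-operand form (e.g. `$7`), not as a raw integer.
off 0x00: read ba e9 bb 5c as little → 0x5cbbe9ba
  top 5b → 0xb → adi [RI]
  [26:25] rd=2 = c
  [24:0] imm=12315066 = $12315066

$12315066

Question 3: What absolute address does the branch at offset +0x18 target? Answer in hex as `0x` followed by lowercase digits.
0x04cc

off 0x18: read 00 00 00 f8 as little → 0xf8000000
  top 5b → 0x1f → b [J]
  imm: (w>>0)&0x7ffffff=0x0 → $0
  target = base 0x04b0 + off 0x18 + 4 + imm 0 = 0x04cc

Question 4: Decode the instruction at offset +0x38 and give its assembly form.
cp b, d

@+38  little-endian(00 00 80 ce) = 0xce800000
  top 5b → 0x19 → cp [RR]
  rd@[26:25]=0x3 ⇒ d
  rs@[24:23]=0x1 ⇒ b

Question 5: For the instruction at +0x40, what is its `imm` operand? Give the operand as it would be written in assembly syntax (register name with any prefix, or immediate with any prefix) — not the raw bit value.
$11088881

+0x40: f1 33 a9 76 ⇒ word 0x76a933f1 (little)
  opcode bits[31:27]=0xe: subi/RI
  rd@[26:25]=0x3 ⇒ d
  imm@[24:0]=0xa933f1 ⇒ $11088881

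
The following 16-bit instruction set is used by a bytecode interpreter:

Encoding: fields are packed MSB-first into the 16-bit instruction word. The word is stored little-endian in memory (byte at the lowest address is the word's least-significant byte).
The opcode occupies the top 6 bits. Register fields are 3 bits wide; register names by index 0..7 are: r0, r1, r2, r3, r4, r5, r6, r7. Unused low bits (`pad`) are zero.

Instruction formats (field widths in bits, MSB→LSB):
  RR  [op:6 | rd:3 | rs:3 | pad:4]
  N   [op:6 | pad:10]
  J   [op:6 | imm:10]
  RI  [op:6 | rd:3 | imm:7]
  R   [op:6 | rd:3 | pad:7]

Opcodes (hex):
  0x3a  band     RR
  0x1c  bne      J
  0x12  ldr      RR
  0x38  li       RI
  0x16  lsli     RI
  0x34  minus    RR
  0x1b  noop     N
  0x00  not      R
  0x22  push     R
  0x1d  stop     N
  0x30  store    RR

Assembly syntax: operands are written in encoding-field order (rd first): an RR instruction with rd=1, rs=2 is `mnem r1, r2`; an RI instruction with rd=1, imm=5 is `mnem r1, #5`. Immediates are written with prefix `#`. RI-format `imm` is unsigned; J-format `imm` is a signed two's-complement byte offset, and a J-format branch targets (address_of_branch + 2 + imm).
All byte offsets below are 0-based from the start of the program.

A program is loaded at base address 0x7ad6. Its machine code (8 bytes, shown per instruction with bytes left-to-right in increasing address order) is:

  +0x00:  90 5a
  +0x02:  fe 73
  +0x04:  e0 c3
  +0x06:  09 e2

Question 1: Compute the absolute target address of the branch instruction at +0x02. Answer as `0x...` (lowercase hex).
[02] fe 73 → 0x73fe
  op=0x73fe>>10=0x1c ⇒ bne (J)
  imm: (w>>0)&0x3ff=0x3fe (s10→-2) → #-2
  target = base 0x7ad6 + off 0x02 + 2 + imm -2 = 0x7ad8

0x7ad8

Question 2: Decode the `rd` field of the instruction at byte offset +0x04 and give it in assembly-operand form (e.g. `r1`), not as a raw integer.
+0x04: e0 c3 ⇒ word 0xc3e0 (little)
  op=0xc3e0>>10=0x30 ⇒ store (RR)
  rd@[9:7]=0x7 ⇒ r7
  rs@[6:4]=0x6 ⇒ r6

r7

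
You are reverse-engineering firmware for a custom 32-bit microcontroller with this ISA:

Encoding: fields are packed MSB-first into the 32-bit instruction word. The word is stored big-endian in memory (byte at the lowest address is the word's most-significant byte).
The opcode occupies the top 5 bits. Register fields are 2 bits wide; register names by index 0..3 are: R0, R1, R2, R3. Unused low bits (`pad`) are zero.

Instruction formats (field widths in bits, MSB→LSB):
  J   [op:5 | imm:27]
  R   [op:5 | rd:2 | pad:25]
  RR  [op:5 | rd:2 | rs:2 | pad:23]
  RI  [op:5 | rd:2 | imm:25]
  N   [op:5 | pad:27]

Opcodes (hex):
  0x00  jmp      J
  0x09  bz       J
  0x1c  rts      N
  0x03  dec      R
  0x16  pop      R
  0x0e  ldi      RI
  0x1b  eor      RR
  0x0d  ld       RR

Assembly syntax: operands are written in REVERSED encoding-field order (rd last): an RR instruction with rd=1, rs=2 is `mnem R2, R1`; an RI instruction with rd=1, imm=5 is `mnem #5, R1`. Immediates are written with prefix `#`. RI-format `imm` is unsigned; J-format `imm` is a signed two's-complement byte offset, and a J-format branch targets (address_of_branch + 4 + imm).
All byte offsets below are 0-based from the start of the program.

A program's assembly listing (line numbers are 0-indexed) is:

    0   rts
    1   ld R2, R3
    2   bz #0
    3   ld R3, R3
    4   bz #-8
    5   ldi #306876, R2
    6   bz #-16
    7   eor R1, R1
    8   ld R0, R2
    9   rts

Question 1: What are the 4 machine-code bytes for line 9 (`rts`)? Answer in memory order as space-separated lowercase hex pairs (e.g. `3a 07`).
e0 00 00 00

line 9 (rts): pack op=0x1c:5|pad=0:27 = 0xe0000000; big→ e0 00 00 00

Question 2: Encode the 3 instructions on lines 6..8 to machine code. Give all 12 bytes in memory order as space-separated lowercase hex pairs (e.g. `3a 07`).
6. bz fields op=0x9:5|imm=-16:27 → word 4ffffff0h → 4f ff ff f0
7. eor fields op=0x1b:5|rd=1:2|rs=1:2|pad=0:23 → word da800000h → da 80 00 00
8. ld fields op=0xd:5|rd=2:2|rs=0:2|pad=0:23 → word 6c000000h → 6c 00 00 00

4f ff ff f0 da 80 00 00 6c 00 00 00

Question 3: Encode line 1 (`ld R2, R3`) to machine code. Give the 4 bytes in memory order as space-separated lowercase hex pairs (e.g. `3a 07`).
6f 00 00 00

1. ld fields op=0xd:5|rd=3:2|rs=2:2|pad=0:23 → word 6f000000h → 6f 00 00 00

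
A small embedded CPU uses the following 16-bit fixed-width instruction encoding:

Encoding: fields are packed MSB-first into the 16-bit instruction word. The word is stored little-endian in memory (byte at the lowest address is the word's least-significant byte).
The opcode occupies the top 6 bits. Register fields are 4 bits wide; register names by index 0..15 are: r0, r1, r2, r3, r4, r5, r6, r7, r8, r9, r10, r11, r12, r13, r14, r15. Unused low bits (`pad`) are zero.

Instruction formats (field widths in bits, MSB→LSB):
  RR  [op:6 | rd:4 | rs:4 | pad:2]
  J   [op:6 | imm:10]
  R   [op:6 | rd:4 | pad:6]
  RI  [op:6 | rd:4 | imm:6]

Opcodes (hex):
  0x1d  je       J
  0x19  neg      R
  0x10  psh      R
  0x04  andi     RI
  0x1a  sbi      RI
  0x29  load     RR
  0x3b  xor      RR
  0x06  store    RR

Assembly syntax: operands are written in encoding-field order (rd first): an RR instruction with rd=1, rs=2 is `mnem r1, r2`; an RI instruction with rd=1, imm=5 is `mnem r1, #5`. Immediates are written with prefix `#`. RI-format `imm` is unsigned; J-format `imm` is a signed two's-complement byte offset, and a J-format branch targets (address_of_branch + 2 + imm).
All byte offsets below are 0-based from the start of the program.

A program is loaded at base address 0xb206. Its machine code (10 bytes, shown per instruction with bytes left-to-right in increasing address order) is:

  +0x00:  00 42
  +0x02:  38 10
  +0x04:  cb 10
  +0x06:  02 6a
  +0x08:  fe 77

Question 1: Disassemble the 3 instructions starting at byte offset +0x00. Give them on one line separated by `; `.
psh r8; andi r0, #56; andi r3, #11

+0x00: 00 42 ⇒ word 0x4200 (little)
  op=0x4200>>10=0x10 ⇒ psh (R)
  rd@[9:6]=0x8 ⇒ r8
+0x02: 38 10 ⇒ word 0x1038 (little)
  op=0x1038>>10=0x4 ⇒ andi (RI)
  rd@[9:6]=0x0 ⇒ r0
  imm@[5:0]=0x38 ⇒ #56
+0x04: cb 10 ⇒ word 0x10cb (little)
  op=0x10cb>>10=0x4 ⇒ andi (RI)
  rd@[9:6]=0x3 ⇒ r3
  imm@[5:0]=0xb ⇒ #11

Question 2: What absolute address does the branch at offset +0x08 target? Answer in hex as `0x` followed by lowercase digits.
@+08  little-endian(fe 77) = 0x77fe
  op=0x77fe>>10=0x1d ⇒ je (J)
  imm: (w>>0)&0x3ff=0x3fe (s10→-2) → #-2
  target = base 0xb206 + off 0x08 + 2 + imm -2 = 0xb20e

0xb20e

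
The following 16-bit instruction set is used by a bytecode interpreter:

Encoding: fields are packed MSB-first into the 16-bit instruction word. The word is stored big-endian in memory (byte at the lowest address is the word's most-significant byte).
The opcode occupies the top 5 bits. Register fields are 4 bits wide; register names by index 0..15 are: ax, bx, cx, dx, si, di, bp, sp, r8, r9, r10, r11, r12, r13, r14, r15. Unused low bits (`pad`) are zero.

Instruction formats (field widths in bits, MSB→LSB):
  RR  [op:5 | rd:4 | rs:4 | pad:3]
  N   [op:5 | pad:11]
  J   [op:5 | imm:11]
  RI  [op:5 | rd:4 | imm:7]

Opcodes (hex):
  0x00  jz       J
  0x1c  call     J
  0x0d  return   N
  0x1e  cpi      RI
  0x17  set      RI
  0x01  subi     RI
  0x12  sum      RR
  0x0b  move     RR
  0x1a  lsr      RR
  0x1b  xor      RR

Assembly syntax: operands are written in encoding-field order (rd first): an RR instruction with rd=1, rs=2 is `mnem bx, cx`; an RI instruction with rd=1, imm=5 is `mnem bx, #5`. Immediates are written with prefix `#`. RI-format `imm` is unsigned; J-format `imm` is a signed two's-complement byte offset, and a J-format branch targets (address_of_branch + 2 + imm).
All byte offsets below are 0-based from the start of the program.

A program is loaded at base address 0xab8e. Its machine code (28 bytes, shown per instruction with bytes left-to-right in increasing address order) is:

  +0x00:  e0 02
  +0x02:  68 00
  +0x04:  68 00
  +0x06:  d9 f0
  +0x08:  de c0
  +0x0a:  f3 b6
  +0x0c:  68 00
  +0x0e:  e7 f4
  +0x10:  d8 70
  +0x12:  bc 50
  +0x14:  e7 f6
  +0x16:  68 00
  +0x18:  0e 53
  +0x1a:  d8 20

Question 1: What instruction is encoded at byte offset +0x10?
xor ax, r14

@+10  big-endian(d8 70) = 0xd870
  top 5b → 0x1b → xor [RR]
  rd@[10:7]=0x0 ⇒ ax
  rs@[6:3]=0xe ⇒ r14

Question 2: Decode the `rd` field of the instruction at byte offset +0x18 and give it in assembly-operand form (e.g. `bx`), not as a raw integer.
@+18  big-endian(0e 53) = 0x0e53
  top 5b → 0x1 → subi [RI]
  [10:7] rd=12 = r12
  [6:0] imm=83 = #83

r12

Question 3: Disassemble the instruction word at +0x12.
set r8, #80

@+12  big-endian(bc 50) = 0xbc50
  op=0xbc50>>11=0x17 ⇒ set (RI)
  rd@[10:7]=0x8 ⇒ r8
  imm@[6:0]=0x50 ⇒ #80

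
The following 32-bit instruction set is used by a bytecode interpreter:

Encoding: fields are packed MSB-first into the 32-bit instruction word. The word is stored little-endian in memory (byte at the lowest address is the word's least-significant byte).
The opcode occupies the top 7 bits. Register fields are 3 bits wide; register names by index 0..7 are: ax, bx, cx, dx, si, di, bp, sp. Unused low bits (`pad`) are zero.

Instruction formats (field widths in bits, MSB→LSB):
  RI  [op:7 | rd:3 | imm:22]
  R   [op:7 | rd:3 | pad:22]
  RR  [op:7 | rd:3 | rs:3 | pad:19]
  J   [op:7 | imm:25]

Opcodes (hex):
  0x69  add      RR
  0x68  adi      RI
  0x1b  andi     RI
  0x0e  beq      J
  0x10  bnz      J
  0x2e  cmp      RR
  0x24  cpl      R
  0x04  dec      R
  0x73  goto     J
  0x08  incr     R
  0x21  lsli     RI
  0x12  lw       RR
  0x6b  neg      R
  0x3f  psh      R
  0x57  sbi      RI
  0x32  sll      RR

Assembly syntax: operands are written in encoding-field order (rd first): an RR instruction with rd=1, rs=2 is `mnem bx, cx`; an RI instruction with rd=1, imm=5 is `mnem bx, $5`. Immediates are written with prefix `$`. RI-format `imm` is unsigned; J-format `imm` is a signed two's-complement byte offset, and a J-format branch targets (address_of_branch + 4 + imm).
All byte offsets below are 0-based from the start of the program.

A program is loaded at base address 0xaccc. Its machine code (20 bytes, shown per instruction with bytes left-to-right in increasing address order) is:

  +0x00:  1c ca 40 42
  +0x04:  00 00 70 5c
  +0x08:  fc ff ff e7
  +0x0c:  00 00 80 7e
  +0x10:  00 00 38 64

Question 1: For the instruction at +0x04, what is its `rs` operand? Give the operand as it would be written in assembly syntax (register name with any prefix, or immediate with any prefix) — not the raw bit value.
bp

@+04  little-endian(00 00 70 5c) = 0x5c700000
  opcode bits[31:25]=0x2e: cmp/RR
  rd: (w>>22)&0x7=0x1 → bx
  rs: (w>>19)&0x7=0x6 → bp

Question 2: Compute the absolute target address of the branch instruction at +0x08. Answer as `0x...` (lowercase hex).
off 0x08: read fc ff ff e7 as little → 0xe7fffffc
  opcode bits[31:25]=0x73: goto/J
  imm@[24:0]=0x1fffffc (s25→-4) ⇒ $-4
  target = base 0xaccc + off 0x08 + 4 + imm -4 = 0xacd4

0xacd4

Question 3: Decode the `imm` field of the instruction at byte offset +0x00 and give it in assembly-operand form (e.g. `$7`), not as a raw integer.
$51740

@+00  little-endian(1c ca 40 42) = 0x4240ca1c
  top 7b → 0x21 → lsli [RI]
  rd: (w>>22)&0x7=0x1 → bx
  imm: (w>>0)&0x3fffff=0xca1c → $51740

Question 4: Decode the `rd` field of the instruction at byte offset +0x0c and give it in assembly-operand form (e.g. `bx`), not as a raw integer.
cx

off 0x0c: read 00 00 80 7e as little → 0x7e800000
  top 7b → 0x3f → psh [R]
  [24:22] rd=2 = cx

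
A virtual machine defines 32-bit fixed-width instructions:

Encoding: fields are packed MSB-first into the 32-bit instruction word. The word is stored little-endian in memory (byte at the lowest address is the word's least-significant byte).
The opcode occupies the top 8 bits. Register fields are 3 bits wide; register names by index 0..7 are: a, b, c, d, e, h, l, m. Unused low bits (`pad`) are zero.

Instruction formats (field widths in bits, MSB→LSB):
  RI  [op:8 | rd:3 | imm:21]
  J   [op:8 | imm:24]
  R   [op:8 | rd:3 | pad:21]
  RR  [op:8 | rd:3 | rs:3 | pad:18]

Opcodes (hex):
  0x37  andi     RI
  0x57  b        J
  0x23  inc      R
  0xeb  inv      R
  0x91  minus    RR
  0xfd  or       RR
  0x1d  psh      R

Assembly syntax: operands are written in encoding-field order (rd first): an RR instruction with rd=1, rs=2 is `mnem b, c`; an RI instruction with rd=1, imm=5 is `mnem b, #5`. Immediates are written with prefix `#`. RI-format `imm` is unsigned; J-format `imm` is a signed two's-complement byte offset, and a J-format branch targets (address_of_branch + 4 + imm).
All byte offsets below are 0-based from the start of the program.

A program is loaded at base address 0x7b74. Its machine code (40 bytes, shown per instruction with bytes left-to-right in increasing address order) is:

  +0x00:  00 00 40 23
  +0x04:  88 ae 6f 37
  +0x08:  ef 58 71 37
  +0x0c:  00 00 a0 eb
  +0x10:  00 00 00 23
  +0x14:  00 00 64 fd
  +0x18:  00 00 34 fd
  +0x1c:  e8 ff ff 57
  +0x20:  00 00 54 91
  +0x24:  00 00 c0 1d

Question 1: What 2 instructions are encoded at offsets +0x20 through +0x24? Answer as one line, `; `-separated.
minus c, h; psh l

off 0x20: read 00 00 54 91 as little → 0x91540000
  op=0x91540000>>24=0x91 ⇒ minus (RR)
  rd@[23:21]=0x2 ⇒ c
  rs@[20:18]=0x5 ⇒ h
off 0x24: read 00 00 c0 1d as little → 0x1dc00000
  op=0x1dc00000>>24=0x1d ⇒ psh (R)
  rd@[23:21]=0x6 ⇒ l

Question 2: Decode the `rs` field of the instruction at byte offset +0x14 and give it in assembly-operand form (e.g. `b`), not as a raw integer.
b

+0x14: 00 00 64 fd ⇒ word 0xfd640000 (little)
  op=0xfd640000>>24=0xfd ⇒ or (RR)
  rd@[23:21]=0x3 ⇒ d
  rs@[20:18]=0x1 ⇒ b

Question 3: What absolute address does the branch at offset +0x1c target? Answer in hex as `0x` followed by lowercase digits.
+0x1c: e8 ff ff 57 ⇒ word 0x57ffffe8 (little)
  opcode bits[31:24]=0x57: b/J
  imm: (w>>0)&0xffffff=0xffffe8 (s24→-24) → #-24
  target = base 0x7b74 + off 0x1c + 4 + imm -24 = 0x7b7c

0x7b7c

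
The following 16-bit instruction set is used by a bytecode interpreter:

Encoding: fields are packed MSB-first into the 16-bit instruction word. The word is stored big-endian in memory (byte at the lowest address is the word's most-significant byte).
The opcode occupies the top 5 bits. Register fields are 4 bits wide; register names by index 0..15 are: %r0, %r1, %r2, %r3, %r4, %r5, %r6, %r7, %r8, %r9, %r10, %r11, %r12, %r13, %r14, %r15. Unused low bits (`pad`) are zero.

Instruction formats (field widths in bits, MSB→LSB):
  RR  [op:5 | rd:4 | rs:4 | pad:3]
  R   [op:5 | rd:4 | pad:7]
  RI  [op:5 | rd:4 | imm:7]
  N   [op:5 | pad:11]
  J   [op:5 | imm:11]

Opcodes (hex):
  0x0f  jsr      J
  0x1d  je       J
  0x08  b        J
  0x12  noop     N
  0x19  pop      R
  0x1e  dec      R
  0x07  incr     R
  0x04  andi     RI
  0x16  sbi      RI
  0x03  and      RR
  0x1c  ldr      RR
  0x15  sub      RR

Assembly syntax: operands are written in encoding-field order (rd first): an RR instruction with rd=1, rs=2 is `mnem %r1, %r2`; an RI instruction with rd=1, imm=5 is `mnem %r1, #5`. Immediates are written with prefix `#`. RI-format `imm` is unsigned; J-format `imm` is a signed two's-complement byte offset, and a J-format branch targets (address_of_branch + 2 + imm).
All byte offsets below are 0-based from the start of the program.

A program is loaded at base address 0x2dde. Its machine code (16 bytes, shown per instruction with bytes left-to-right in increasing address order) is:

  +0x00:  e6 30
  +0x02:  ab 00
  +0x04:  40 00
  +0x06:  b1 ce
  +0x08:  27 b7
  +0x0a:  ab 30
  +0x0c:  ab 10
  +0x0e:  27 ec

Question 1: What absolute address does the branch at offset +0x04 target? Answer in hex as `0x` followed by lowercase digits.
+0x04: 40 00 ⇒ word 0x4000 (big)
  op=0x4000>>11=0x8 ⇒ b (J)
  imm@[10:0]=0x0 ⇒ #0
  target = base 0x2dde + off 0x04 + 2 + imm 0 = 0x2de4

0x2de4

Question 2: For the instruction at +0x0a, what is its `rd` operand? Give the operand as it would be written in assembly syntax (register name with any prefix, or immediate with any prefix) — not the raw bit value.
%r6

[0a] ab 30 → 0xab30
  opcode bits[15:11]=0x15: sub/RR
  rd@[10:7]=0x6 ⇒ %r6
  rs@[6:3]=0x6 ⇒ %r6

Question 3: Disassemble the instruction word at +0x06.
sbi %r3, #78

off 0x06: read b1 ce as big → 0xb1ce
  opcode bits[15:11]=0x16: sbi/RI
  [10:7] rd=3 = %r3
  [6:0] imm=78 = #78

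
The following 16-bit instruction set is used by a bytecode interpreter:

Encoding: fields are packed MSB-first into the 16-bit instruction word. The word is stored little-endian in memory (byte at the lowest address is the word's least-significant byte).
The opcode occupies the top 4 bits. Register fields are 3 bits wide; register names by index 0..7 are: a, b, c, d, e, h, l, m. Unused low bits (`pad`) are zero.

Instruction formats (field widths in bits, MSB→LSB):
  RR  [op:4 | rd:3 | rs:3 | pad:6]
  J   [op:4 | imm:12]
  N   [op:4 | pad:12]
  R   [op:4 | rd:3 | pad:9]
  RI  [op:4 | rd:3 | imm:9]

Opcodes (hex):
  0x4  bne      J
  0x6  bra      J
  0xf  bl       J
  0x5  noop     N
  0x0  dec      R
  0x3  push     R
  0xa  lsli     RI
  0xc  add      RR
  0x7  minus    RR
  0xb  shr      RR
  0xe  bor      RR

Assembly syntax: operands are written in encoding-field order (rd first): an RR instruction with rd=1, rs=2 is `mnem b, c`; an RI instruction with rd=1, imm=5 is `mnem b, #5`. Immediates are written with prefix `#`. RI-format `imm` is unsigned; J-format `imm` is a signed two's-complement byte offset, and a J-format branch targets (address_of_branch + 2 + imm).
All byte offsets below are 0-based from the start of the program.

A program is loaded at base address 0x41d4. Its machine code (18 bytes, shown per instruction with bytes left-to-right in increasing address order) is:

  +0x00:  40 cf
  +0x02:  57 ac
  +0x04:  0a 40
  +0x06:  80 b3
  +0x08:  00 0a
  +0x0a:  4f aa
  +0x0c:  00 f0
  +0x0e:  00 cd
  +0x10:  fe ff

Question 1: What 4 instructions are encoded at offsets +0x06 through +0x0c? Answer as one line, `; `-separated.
@+06  little-endian(80 b3) = 0xb380
  opcode bits[15:12]=0xb: shr/RR
  rd@[11:9]=0x1 ⇒ b
  rs@[8:6]=0x6 ⇒ l
@+08  little-endian(00 0a) = 0x0a00
  opcode bits[15:12]=0x0: dec/R
  rd@[11:9]=0x5 ⇒ h
@+0a  little-endian(4f aa) = 0xaa4f
  opcode bits[15:12]=0xa: lsli/RI
  rd@[11:9]=0x5 ⇒ h
  imm@[8:0]=0x4f ⇒ #79
@+0c  little-endian(00 f0) = 0xf000
  opcode bits[15:12]=0xf: bl/J
  imm@[11:0]=0x0 ⇒ #0

shr b, l; dec h; lsli h, #79; bl #0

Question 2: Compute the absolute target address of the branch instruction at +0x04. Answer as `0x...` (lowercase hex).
0x41e4

+0x04: 0a 40 ⇒ word 0x400a (little)
  opcode bits[15:12]=0x4: bne/J
  [11:0] imm=10 = #10
  target = base 0x41d4 + off 0x04 + 2 + imm 10 = 0x41e4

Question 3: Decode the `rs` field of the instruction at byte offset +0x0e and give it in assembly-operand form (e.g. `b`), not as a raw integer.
e

+0x0e: 00 cd ⇒ word 0xcd00 (little)
  top 4b → 0xc → add [RR]
  rd@[11:9]=0x6 ⇒ l
  rs@[8:6]=0x4 ⇒ e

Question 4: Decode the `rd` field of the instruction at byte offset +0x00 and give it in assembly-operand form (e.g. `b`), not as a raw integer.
[00] 40 cf → 0xcf40
  op=0xcf40>>12=0xc ⇒ add (RR)
  rd: (w>>9)&0x7=0x7 → m
  rs: (w>>6)&0x7=0x5 → h

m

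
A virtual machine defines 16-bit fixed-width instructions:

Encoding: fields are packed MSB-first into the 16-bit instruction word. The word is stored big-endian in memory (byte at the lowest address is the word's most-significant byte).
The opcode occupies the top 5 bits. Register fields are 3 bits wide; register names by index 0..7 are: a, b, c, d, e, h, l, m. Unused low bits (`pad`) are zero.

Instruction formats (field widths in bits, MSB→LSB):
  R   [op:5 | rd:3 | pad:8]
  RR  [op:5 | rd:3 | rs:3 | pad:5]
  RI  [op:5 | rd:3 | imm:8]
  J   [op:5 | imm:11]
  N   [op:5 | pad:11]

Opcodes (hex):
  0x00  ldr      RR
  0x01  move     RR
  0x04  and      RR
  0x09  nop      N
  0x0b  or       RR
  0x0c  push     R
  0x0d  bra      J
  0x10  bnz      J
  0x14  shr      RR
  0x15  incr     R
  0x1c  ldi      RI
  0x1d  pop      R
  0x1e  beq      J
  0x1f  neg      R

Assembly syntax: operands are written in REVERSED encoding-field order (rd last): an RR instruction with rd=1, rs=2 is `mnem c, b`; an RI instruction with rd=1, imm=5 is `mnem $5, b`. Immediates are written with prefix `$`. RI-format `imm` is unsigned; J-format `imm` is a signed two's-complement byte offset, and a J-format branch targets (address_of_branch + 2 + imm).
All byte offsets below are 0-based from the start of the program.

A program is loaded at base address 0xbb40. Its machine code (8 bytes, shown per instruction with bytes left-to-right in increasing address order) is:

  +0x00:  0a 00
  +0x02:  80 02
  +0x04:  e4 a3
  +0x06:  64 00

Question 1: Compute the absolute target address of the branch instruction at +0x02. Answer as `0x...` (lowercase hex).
+0x02: 80 02 ⇒ word 0x8002 (big)
  op=0x8002>>11=0x10 ⇒ bnz (J)
  imm: (w>>0)&0x7ff=0x2 → $2
  target = base 0xbb40 + off 0x02 + 2 + imm 2 = 0xbb46

0xbb46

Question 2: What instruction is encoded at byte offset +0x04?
ldi $163, e

off 0x04: read e4 a3 as big → 0xe4a3
  opcode bits[15:11]=0x1c: ldi/RI
  rd: (w>>8)&0x7=0x4 → e
  imm: (w>>0)&0xff=0xa3 → $163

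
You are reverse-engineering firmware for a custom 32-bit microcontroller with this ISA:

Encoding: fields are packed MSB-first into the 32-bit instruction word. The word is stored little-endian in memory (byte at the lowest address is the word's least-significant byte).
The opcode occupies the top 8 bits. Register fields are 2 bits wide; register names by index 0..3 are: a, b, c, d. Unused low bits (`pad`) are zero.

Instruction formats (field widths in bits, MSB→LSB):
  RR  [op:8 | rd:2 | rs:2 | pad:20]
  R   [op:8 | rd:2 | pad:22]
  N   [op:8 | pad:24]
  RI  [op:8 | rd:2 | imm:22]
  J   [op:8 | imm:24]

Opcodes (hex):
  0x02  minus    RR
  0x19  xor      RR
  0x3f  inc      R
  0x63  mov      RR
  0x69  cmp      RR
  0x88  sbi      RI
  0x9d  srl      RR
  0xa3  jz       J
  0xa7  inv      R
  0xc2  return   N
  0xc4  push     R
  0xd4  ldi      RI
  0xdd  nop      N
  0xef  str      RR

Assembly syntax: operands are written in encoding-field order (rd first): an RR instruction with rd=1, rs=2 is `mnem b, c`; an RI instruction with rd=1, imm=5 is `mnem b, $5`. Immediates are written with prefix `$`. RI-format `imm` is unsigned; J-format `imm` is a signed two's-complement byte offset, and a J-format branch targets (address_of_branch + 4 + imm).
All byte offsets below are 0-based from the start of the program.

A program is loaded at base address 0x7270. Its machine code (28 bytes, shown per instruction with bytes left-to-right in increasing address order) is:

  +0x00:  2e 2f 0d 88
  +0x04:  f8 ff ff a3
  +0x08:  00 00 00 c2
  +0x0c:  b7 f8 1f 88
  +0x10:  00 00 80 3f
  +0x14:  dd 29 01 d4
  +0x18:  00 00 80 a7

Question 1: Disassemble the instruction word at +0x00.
off 0x00: read 2e 2f 0d 88 as little → 0x880d2f2e
  op=0x880d2f2e>>24=0x88 ⇒ sbi (RI)
  [23:22] rd=0 = a
  [21:0] imm=864046 = $864046

sbi a, $864046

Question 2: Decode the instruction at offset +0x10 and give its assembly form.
[10] 00 00 80 3f → 0x3f800000
  opcode bits[31:24]=0x3f: inc/R
  [23:22] rd=2 = c

inc c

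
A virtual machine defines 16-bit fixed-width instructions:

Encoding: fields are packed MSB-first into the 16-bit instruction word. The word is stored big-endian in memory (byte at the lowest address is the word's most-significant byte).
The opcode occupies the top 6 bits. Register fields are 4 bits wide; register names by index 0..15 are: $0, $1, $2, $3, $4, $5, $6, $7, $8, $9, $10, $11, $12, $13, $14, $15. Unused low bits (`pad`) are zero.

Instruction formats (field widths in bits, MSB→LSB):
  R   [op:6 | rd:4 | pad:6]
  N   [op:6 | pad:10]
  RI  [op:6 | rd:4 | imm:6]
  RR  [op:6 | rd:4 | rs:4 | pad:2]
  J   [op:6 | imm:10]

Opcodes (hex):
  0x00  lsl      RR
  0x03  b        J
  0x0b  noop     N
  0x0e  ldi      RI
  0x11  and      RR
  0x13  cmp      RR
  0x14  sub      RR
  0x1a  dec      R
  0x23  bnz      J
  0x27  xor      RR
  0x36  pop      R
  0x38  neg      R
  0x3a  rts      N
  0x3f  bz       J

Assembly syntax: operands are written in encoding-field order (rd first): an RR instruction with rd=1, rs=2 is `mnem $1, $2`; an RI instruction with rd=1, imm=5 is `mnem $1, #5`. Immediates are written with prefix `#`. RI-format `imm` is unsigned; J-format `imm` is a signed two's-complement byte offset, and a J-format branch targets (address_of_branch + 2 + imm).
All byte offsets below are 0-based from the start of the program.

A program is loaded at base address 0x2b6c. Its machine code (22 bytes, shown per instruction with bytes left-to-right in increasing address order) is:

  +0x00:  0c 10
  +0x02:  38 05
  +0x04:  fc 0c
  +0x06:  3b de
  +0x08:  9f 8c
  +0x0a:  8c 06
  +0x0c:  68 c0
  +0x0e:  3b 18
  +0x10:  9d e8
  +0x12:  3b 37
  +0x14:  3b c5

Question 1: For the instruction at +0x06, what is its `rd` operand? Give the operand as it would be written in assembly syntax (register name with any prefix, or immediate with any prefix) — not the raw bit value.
$15

[06] 3b de → 0x3bde
  top 6b → 0xe → ldi [RI]
  rd: (w>>6)&0xf=0xf → $15
  imm: (w>>0)&0x3f=0x1e → #30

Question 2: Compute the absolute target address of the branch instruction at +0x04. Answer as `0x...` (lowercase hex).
@+04  big-endian(fc 0c) = 0xfc0c
  op=0xfc0c>>10=0x3f ⇒ bz (J)
  [9:0] imm=12 = #12
  target = base 0x2b6c + off 0x04 + 2 + imm 12 = 0x2b7e

0x2b7e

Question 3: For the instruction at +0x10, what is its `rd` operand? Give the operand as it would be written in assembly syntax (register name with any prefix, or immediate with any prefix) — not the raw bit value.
[10] 9d e8 → 0x9de8
  top 6b → 0x27 → xor [RR]
  rd: (w>>6)&0xf=0x7 → $7
  rs: (w>>2)&0xf=0xa → $10

$7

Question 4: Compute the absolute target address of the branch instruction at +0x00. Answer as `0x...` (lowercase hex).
0x2b7e

@+00  big-endian(0c 10) = 0x0c10
  op=0x0c10>>10=0x3 ⇒ b (J)
  [9:0] imm=16 = #16
  target = base 0x2b6c + off 0x00 + 2 + imm 16 = 0x2b7e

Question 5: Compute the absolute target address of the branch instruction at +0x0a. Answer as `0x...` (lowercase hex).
off 0x0a: read 8c 06 as big → 0x8c06
  top 6b → 0x23 → bnz [J]
  imm@[9:0]=0x6 ⇒ #6
  target = base 0x2b6c + off 0x0a + 2 + imm 6 = 0x2b7e

0x2b7e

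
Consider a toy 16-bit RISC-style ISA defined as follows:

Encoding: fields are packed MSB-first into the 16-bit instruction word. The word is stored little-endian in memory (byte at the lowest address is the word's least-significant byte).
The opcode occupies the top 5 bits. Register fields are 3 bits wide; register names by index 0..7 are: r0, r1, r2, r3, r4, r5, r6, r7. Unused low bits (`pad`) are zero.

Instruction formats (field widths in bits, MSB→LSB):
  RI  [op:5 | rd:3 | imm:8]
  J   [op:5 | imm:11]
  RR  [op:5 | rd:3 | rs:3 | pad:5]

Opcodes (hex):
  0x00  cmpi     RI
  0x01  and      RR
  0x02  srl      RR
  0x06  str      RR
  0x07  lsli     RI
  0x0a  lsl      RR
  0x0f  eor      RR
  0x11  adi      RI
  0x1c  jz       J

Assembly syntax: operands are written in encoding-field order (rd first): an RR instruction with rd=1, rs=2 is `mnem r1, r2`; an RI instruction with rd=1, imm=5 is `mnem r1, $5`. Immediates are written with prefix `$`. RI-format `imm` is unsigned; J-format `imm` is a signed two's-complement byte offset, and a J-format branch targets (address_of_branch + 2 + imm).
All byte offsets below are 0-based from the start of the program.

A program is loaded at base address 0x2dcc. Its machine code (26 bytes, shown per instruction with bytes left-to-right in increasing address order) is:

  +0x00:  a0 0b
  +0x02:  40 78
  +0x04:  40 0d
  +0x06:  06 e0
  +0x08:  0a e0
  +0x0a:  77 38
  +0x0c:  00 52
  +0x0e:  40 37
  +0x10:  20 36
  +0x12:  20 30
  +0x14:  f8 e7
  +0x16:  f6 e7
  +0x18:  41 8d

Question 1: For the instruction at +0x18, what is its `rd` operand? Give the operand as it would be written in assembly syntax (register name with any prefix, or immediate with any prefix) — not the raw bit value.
+0x18: 41 8d ⇒ word 0x8d41 (little)
  opcode bits[15:11]=0x11: adi/RI
  [10:8] rd=5 = r5
  [7:0] imm=65 = $65

r5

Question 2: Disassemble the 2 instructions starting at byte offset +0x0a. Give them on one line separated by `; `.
lsli r0, $119; lsl r2, r0

[0a] 77 38 → 0x3877
  top 5b → 0x7 → lsli [RI]
  rd: (w>>8)&0x7=0x0 → r0
  imm: (w>>0)&0xff=0x77 → $119
[0c] 00 52 → 0x5200
  top 5b → 0xa → lsl [RR]
  rd: (w>>8)&0x7=0x2 → r2
  rs: (w>>5)&0x7=0x0 → r0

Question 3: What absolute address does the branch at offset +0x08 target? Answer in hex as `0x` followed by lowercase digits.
@+08  little-endian(0a e0) = 0xe00a
  op=0xe00a>>11=0x1c ⇒ jz (J)
  imm@[10:0]=0xa ⇒ $10
  target = base 0x2dcc + off 0x08 + 2 + imm 10 = 0x2de0

0x2de0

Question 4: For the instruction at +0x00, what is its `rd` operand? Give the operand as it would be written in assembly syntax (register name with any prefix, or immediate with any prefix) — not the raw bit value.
@+00  little-endian(a0 0b) = 0x0ba0
  opcode bits[15:11]=0x1: and/RR
  rd: (w>>8)&0x7=0x3 → r3
  rs: (w>>5)&0x7=0x5 → r5

r3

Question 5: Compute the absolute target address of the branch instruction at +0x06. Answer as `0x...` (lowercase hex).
+0x06: 06 e0 ⇒ word 0xe006 (little)
  top 5b → 0x1c → jz [J]
  imm@[10:0]=0x6 ⇒ $6
  target = base 0x2dcc + off 0x06 + 2 + imm 6 = 0x2dda

0x2dda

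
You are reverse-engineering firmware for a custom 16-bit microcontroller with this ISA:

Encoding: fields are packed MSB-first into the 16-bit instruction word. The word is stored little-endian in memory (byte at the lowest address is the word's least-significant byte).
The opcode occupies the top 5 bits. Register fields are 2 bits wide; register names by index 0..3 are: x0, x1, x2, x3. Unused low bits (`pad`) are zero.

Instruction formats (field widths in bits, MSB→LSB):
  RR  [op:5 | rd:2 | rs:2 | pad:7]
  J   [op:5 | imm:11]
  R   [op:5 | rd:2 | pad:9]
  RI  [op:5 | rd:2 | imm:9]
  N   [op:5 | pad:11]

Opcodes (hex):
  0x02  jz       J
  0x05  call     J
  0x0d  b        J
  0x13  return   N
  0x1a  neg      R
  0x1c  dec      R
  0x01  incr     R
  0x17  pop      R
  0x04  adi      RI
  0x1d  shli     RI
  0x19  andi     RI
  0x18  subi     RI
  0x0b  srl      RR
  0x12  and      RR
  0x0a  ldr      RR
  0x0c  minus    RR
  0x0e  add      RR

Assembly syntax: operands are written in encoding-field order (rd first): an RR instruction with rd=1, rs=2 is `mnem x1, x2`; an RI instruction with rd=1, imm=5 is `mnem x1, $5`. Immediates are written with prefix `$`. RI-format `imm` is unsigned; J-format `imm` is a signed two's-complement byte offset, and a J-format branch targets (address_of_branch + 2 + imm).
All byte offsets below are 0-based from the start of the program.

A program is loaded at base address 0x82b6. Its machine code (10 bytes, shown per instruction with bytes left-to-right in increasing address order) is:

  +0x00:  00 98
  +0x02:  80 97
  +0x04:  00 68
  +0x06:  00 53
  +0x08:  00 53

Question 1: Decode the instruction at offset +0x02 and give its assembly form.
and x3, x3

+0x02: 80 97 ⇒ word 0x9780 (little)
  opcode bits[15:11]=0x12: and/RR
  rd: (w>>9)&0x3=0x3 → x3
  rs: (w>>7)&0x3=0x3 → x3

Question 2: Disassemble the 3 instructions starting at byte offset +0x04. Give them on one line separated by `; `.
b $0; ldr x1, x2; ldr x1, x2

off 0x04: read 00 68 as little → 0x6800
  top 5b → 0xd → b [J]
  imm@[10:0]=0x0 ⇒ $0
off 0x06: read 00 53 as little → 0x5300
  top 5b → 0xa → ldr [RR]
  rd@[10:9]=0x1 ⇒ x1
  rs@[8:7]=0x2 ⇒ x2
off 0x08: read 00 53 as little → 0x5300
  top 5b → 0xa → ldr [RR]
  rd@[10:9]=0x1 ⇒ x1
  rs@[8:7]=0x2 ⇒ x2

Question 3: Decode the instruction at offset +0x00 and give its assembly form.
return

+0x00: 00 98 ⇒ word 0x9800 (little)
  top 5b → 0x13 → return [N]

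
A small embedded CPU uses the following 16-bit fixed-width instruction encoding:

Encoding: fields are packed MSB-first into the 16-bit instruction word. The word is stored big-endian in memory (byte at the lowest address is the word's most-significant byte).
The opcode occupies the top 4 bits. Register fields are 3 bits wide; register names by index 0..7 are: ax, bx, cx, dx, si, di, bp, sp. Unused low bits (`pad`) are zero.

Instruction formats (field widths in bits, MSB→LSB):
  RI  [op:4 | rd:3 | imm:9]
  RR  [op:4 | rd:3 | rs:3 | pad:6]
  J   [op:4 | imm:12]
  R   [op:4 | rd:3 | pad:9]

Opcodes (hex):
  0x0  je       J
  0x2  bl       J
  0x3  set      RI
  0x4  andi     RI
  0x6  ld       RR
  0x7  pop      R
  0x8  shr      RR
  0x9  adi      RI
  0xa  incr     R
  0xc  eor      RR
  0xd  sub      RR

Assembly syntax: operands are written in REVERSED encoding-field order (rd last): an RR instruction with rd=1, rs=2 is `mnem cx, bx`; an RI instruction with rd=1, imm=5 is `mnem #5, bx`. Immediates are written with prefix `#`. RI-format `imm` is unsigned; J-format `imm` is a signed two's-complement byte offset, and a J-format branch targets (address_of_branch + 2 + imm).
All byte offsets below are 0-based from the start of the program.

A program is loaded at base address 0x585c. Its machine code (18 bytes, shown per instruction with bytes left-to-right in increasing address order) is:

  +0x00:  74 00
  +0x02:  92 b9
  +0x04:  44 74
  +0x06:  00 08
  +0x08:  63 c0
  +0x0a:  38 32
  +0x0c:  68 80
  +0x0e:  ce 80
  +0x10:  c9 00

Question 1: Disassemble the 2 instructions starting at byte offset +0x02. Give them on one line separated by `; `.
+0x02: 92 b9 ⇒ word 0x92b9 (big)
  opcode bits[15:12]=0x9: adi/RI
  rd: (w>>9)&0x7=0x1 → bx
  imm: (w>>0)&0x1ff=0xb9 → #185
+0x04: 44 74 ⇒ word 0x4474 (big)
  opcode bits[15:12]=0x4: andi/RI
  rd: (w>>9)&0x7=0x2 → cx
  imm: (w>>0)&0x1ff=0x74 → #116

adi #185, bx; andi #116, cx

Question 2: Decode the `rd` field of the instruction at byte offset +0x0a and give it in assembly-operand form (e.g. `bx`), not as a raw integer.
si

+0x0a: 38 32 ⇒ word 0x3832 (big)
  top 4b → 0x3 → set [RI]
  rd: (w>>9)&0x7=0x4 → si
  imm: (w>>0)&0x1ff=0x32 → #50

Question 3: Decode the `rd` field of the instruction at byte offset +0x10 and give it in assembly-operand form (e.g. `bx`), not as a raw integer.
si

@+10  big-endian(c9 00) = 0xc900
  top 4b → 0xc → eor [RR]
  rd@[11:9]=0x4 ⇒ si
  rs@[8:6]=0x4 ⇒ si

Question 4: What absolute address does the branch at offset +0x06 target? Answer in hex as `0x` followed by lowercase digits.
0x586c

off 0x06: read 00 08 as big → 0x0008
  opcode bits[15:12]=0x0: je/J
  imm: (w>>0)&0xfff=0x8 → #8
  target = base 0x585c + off 0x06 + 2 + imm 8 = 0x586c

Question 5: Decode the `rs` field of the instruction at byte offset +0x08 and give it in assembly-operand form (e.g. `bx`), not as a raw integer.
sp

@+08  big-endian(63 c0) = 0x63c0
  top 4b → 0x6 → ld [RR]
  [11:9] rd=1 = bx
  [8:6] rs=7 = sp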